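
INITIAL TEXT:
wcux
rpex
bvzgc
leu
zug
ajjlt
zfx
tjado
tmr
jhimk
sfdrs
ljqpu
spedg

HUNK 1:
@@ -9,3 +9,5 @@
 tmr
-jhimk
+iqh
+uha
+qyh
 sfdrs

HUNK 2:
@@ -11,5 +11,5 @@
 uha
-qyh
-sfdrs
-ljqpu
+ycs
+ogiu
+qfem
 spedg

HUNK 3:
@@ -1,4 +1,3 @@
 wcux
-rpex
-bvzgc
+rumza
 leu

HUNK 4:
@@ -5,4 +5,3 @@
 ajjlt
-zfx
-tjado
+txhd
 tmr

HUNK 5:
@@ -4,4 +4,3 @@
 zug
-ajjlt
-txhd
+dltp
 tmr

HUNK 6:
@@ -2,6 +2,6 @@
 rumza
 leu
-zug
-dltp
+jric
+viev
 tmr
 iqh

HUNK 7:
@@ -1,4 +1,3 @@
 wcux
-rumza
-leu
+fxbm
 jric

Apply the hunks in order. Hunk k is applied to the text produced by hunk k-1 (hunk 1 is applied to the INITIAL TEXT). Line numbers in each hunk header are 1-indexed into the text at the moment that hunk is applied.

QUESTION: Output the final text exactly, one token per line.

Answer: wcux
fxbm
jric
viev
tmr
iqh
uha
ycs
ogiu
qfem
spedg

Derivation:
Hunk 1: at line 9 remove [jhimk] add [iqh,uha,qyh] -> 15 lines: wcux rpex bvzgc leu zug ajjlt zfx tjado tmr iqh uha qyh sfdrs ljqpu spedg
Hunk 2: at line 11 remove [qyh,sfdrs,ljqpu] add [ycs,ogiu,qfem] -> 15 lines: wcux rpex bvzgc leu zug ajjlt zfx tjado tmr iqh uha ycs ogiu qfem spedg
Hunk 3: at line 1 remove [rpex,bvzgc] add [rumza] -> 14 lines: wcux rumza leu zug ajjlt zfx tjado tmr iqh uha ycs ogiu qfem spedg
Hunk 4: at line 5 remove [zfx,tjado] add [txhd] -> 13 lines: wcux rumza leu zug ajjlt txhd tmr iqh uha ycs ogiu qfem spedg
Hunk 5: at line 4 remove [ajjlt,txhd] add [dltp] -> 12 lines: wcux rumza leu zug dltp tmr iqh uha ycs ogiu qfem spedg
Hunk 6: at line 2 remove [zug,dltp] add [jric,viev] -> 12 lines: wcux rumza leu jric viev tmr iqh uha ycs ogiu qfem spedg
Hunk 7: at line 1 remove [rumza,leu] add [fxbm] -> 11 lines: wcux fxbm jric viev tmr iqh uha ycs ogiu qfem spedg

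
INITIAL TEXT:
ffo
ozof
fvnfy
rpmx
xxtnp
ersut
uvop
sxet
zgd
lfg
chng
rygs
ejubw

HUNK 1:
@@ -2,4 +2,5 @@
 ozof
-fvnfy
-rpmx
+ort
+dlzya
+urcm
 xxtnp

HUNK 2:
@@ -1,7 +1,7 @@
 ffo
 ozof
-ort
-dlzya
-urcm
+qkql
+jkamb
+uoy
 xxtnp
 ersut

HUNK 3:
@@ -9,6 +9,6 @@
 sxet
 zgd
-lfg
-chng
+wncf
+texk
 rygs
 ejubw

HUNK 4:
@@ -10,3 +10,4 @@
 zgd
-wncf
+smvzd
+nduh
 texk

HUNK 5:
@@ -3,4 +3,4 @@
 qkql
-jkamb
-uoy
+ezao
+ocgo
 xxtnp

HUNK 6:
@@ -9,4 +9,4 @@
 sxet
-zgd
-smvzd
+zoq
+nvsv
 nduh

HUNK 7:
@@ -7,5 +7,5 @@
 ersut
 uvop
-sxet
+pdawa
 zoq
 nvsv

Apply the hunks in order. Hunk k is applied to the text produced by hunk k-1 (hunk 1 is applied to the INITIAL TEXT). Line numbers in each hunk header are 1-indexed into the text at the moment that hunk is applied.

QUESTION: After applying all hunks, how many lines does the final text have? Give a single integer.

Answer: 15

Derivation:
Hunk 1: at line 2 remove [fvnfy,rpmx] add [ort,dlzya,urcm] -> 14 lines: ffo ozof ort dlzya urcm xxtnp ersut uvop sxet zgd lfg chng rygs ejubw
Hunk 2: at line 1 remove [ort,dlzya,urcm] add [qkql,jkamb,uoy] -> 14 lines: ffo ozof qkql jkamb uoy xxtnp ersut uvop sxet zgd lfg chng rygs ejubw
Hunk 3: at line 9 remove [lfg,chng] add [wncf,texk] -> 14 lines: ffo ozof qkql jkamb uoy xxtnp ersut uvop sxet zgd wncf texk rygs ejubw
Hunk 4: at line 10 remove [wncf] add [smvzd,nduh] -> 15 lines: ffo ozof qkql jkamb uoy xxtnp ersut uvop sxet zgd smvzd nduh texk rygs ejubw
Hunk 5: at line 3 remove [jkamb,uoy] add [ezao,ocgo] -> 15 lines: ffo ozof qkql ezao ocgo xxtnp ersut uvop sxet zgd smvzd nduh texk rygs ejubw
Hunk 6: at line 9 remove [zgd,smvzd] add [zoq,nvsv] -> 15 lines: ffo ozof qkql ezao ocgo xxtnp ersut uvop sxet zoq nvsv nduh texk rygs ejubw
Hunk 7: at line 7 remove [sxet] add [pdawa] -> 15 lines: ffo ozof qkql ezao ocgo xxtnp ersut uvop pdawa zoq nvsv nduh texk rygs ejubw
Final line count: 15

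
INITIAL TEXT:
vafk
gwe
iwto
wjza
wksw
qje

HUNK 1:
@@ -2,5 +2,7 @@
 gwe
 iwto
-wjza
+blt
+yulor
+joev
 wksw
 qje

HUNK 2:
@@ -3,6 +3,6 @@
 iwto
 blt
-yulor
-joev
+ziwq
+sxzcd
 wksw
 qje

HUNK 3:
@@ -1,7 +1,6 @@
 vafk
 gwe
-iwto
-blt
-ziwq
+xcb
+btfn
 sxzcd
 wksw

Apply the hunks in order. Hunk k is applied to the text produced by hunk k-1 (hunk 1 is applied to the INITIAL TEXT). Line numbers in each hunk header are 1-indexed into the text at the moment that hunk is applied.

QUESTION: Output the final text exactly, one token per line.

Answer: vafk
gwe
xcb
btfn
sxzcd
wksw
qje

Derivation:
Hunk 1: at line 2 remove [wjza] add [blt,yulor,joev] -> 8 lines: vafk gwe iwto blt yulor joev wksw qje
Hunk 2: at line 3 remove [yulor,joev] add [ziwq,sxzcd] -> 8 lines: vafk gwe iwto blt ziwq sxzcd wksw qje
Hunk 3: at line 1 remove [iwto,blt,ziwq] add [xcb,btfn] -> 7 lines: vafk gwe xcb btfn sxzcd wksw qje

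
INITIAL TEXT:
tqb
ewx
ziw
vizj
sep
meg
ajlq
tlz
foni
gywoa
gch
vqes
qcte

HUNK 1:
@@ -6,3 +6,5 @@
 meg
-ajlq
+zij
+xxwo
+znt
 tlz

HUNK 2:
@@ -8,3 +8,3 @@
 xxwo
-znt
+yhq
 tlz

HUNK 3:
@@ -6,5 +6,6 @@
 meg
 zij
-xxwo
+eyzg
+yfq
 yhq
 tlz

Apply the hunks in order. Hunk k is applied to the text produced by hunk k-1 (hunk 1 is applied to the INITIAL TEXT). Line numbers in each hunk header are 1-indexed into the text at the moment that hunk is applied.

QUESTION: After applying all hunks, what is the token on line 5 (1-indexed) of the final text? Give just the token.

Answer: sep

Derivation:
Hunk 1: at line 6 remove [ajlq] add [zij,xxwo,znt] -> 15 lines: tqb ewx ziw vizj sep meg zij xxwo znt tlz foni gywoa gch vqes qcte
Hunk 2: at line 8 remove [znt] add [yhq] -> 15 lines: tqb ewx ziw vizj sep meg zij xxwo yhq tlz foni gywoa gch vqes qcte
Hunk 3: at line 6 remove [xxwo] add [eyzg,yfq] -> 16 lines: tqb ewx ziw vizj sep meg zij eyzg yfq yhq tlz foni gywoa gch vqes qcte
Final line 5: sep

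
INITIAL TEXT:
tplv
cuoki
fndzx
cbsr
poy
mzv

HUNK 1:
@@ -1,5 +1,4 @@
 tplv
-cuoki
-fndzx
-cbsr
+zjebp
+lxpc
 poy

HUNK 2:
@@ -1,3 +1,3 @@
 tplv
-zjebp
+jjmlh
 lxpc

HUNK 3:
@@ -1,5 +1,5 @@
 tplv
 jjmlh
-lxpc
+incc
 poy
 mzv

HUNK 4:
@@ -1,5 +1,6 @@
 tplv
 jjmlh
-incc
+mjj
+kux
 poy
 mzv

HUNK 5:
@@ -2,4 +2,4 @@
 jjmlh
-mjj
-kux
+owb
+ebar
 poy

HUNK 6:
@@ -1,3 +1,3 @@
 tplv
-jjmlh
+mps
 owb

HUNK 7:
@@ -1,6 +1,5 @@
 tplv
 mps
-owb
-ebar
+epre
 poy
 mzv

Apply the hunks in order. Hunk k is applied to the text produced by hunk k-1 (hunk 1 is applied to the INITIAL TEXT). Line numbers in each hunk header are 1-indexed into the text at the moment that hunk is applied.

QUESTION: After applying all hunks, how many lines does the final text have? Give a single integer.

Hunk 1: at line 1 remove [cuoki,fndzx,cbsr] add [zjebp,lxpc] -> 5 lines: tplv zjebp lxpc poy mzv
Hunk 2: at line 1 remove [zjebp] add [jjmlh] -> 5 lines: tplv jjmlh lxpc poy mzv
Hunk 3: at line 1 remove [lxpc] add [incc] -> 5 lines: tplv jjmlh incc poy mzv
Hunk 4: at line 1 remove [incc] add [mjj,kux] -> 6 lines: tplv jjmlh mjj kux poy mzv
Hunk 5: at line 2 remove [mjj,kux] add [owb,ebar] -> 6 lines: tplv jjmlh owb ebar poy mzv
Hunk 6: at line 1 remove [jjmlh] add [mps] -> 6 lines: tplv mps owb ebar poy mzv
Hunk 7: at line 1 remove [owb,ebar] add [epre] -> 5 lines: tplv mps epre poy mzv
Final line count: 5

Answer: 5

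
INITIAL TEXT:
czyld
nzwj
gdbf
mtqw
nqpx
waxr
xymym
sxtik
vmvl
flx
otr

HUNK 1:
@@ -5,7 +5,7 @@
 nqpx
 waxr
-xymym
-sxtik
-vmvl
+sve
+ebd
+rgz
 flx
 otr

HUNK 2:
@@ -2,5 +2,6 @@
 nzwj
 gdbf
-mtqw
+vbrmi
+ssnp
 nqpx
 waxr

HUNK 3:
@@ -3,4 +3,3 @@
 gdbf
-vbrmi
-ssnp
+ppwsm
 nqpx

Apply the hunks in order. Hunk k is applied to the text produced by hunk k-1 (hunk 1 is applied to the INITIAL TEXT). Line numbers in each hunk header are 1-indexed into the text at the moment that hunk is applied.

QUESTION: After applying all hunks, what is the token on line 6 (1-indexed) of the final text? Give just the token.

Hunk 1: at line 5 remove [xymym,sxtik,vmvl] add [sve,ebd,rgz] -> 11 lines: czyld nzwj gdbf mtqw nqpx waxr sve ebd rgz flx otr
Hunk 2: at line 2 remove [mtqw] add [vbrmi,ssnp] -> 12 lines: czyld nzwj gdbf vbrmi ssnp nqpx waxr sve ebd rgz flx otr
Hunk 3: at line 3 remove [vbrmi,ssnp] add [ppwsm] -> 11 lines: czyld nzwj gdbf ppwsm nqpx waxr sve ebd rgz flx otr
Final line 6: waxr

Answer: waxr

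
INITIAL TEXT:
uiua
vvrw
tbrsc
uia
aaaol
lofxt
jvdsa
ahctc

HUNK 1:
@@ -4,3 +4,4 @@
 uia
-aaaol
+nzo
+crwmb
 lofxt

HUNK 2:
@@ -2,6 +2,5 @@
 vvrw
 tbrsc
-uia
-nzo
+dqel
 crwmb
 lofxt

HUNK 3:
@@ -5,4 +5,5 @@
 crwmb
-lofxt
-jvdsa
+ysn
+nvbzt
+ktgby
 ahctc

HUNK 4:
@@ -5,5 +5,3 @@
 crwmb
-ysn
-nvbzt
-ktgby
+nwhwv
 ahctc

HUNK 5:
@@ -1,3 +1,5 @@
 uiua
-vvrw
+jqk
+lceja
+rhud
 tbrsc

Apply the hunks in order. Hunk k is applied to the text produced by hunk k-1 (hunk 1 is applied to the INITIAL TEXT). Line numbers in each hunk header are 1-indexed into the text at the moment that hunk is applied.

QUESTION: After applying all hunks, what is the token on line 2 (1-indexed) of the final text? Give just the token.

Answer: jqk

Derivation:
Hunk 1: at line 4 remove [aaaol] add [nzo,crwmb] -> 9 lines: uiua vvrw tbrsc uia nzo crwmb lofxt jvdsa ahctc
Hunk 2: at line 2 remove [uia,nzo] add [dqel] -> 8 lines: uiua vvrw tbrsc dqel crwmb lofxt jvdsa ahctc
Hunk 3: at line 5 remove [lofxt,jvdsa] add [ysn,nvbzt,ktgby] -> 9 lines: uiua vvrw tbrsc dqel crwmb ysn nvbzt ktgby ahctc
Hunk 4: at line 5 remove [ysn,nvbzt,ktgby] add [nwhwv] -> 7 lines: uiua vvrw tbrsc dqel crwmb nwhwv ahctc
Hunk 5: at line 1 remove [vvrw] add [jqk,lceja,rhud] -> 9 lines: uiua jqk lceja rhud tbrsc dqel crwmb nwhwv ahctc
Final line 2: jqk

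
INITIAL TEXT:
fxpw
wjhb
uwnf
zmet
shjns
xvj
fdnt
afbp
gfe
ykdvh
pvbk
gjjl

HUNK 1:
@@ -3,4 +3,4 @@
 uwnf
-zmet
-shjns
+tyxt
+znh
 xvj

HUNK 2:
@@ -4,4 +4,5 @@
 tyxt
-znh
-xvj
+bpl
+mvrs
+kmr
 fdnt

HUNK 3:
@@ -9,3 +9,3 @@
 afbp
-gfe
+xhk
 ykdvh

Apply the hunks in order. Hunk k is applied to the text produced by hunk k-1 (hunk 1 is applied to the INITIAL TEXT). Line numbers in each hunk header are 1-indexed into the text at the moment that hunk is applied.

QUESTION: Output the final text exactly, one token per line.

Hunk 1: at line 3 remove [zmet,shjns] add [tyxt,znh] -> 12 lines: fxpw wjhb uwnf tyxt znh xvj fdnt afbp gfe ykdvh pvbk gjjl
Hunk 2: at line 4 remove [znh,xvj] add [bpl,mvrs,kmr] -> 13 lines: fxpw wjhb uwnf tyxt bpl mvrs kmr fdnt afbp gfe ykdvh pvbk gjjl
Hunk 3: at line 9 remove [gfe] add [xhk] -> 13 lines: fxpw wjhb uwnf tyxt bpl mvrs kmr fdnt afbp xhk ykdvh pvbk gjjl

Answer: fxpw
wjhb
uwnf
tyxt
bpl
mvrs
kmr
fdnt
afbp
xhk
ykdvh
pvbk
gjjl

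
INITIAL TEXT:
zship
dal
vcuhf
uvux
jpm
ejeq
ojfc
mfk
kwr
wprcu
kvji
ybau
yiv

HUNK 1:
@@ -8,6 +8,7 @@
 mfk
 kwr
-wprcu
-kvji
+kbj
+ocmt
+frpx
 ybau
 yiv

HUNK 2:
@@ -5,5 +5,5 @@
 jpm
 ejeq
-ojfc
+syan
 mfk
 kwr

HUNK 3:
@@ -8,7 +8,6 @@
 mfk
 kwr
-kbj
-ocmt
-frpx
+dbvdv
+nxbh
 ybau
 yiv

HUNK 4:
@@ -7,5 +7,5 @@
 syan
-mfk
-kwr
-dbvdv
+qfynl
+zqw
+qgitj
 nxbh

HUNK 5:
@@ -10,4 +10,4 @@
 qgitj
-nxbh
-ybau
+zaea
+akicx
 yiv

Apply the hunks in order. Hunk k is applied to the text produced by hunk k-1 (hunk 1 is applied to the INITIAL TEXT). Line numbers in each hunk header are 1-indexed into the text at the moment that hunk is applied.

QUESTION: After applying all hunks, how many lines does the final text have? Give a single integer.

Answer: 13

Derivation:
Hunk 1: at line 8 remove [wprcu,kvji] add [kbj,ocmt,frpx] -> 14 lines: zship dal vcuhf uvux jpm ejeq ojfc mfk kwr kbj ocmt frpx ybau yiv
Hunk 2: at line 5 remove [ojfc] add [syan] -> 14 lines: zship dal vcuhf uvux jpm ejeq syan mfk kwr kbj ocmt frpx ybau yiv
Hunk 3: at line 8 remove [kbj,ocmt,frpx] add [dbvdv,nxbh] -> 13 lines: zship dal vcuhf uvux jpm ejeq syan mfk kwr dbvdv nxbh ybau yiv
Hunk 4: at line 7 remove [mfk,kwr,dbvdv] add [qfynl,zqw,qgitj] -> 13 lines: zship dal vcuhf uvux jpm ejeq syan qfynl zqw qgitj nxbh ybau yiv
Hunk 5: at line 10 remove [nxbh,ybau] add [zaea,akicx] -> 13 lines: zship dal vcuhf uvux jpm ejeq syan qfynl zqw qgitj zaea akicx yiv
Final line count: 13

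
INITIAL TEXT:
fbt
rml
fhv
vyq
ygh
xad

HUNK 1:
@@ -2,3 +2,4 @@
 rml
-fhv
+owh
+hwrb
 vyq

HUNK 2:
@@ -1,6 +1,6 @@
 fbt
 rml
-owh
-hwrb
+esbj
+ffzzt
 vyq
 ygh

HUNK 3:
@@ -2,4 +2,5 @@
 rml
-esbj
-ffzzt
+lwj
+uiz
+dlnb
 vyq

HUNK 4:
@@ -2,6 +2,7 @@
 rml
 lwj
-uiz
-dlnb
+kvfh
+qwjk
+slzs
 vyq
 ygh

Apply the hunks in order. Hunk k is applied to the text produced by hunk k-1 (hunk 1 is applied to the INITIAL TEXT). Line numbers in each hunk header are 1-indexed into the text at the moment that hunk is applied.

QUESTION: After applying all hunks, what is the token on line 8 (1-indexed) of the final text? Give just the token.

Answer: ygh

Derivation:
Hunk 1: at line 2 remove [fhv] add [owh,hwrb] -> 7 lines: fbt rml owh hwrb vyq ygh xad
Hunk 2: at line 1 remove [owh,hwrb] add [esbj,ffzzt] -> 7 lines: fbt rml esbj ffzzt vyq ygh xad
Hunk 3: at line 2 remove [esbj,ffzzt] add [lwj,uiz,dlnb] -> 8 lines: fbt rml lwj uiz dlnb vyq ygh xad
Hunk 4: at line 2 remove [uiz,dlnb] add [kvfh,qwjk,slzs] -> 9 lines: fbt rml lwj kvfh qwjk slzs vyq ygh xad
Final line 8: ygh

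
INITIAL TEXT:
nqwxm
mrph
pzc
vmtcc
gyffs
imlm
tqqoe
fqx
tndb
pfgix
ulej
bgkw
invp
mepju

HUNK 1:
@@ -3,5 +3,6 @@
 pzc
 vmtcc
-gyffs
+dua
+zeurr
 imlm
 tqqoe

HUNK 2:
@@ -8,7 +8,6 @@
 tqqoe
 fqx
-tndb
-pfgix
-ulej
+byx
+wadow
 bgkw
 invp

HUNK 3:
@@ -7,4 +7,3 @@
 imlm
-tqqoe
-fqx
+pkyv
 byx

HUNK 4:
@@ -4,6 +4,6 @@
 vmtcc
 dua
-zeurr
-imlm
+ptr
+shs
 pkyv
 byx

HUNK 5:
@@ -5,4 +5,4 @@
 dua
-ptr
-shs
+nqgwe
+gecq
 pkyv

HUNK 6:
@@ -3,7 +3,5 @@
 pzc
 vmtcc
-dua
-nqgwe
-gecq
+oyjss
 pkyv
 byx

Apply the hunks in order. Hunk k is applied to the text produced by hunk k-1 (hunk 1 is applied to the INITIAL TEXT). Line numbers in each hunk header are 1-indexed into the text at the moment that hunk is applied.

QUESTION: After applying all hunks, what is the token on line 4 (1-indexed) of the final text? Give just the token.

Answer: vmtcc

Derivation:
Hunk 1: at line 3 remove [gyffs] add [dua,zeurr] -> 15 lines: nqwxm mrph pzc vmtcc dua zeurr imlm tqqoe fqx tndb pfgix ulej bgkw invp mepju
Hunk 2: at line 8 remove [tndb,pfgix,ulej] add [byx,wadow] -> 14 lines: nqwxm mrph pzc vmtcc dua zeurr imlm tqqoe fqx byx wadow bgkw invp mepju
Hunk 3: at line 7 remove [tqqoe,fqx] add [pkyv] -> 13 lines: nqwxm mrph pzc vmtcc dua zeurr imlm pkyv byx wadow bgkw invp mepju
Hunk 4: at line 4 remove [zeurr,imlm] add [ptr,shs] -> 13 lines: nqwxm mrph pzc vmtcc dua ptr shs pkyv byx wadow bgkw invp mepju
Hunk 5: at line 5 remove [ptr,shs] add [nqgwe,gecq] -> 13 lines: nqwxm mrph pzc vmtcc dua nqgwe gecq pkyv byx wadow bgkw invp mepju
Hunk 6: at line 3 remove [dua,nqgwe,gecq] add [oyjss] -> 11 lines: nqwxm mrph pzc vmtcc oyjss pkyv byx wadow bgkw invp mepju
Final line 4: vmtcc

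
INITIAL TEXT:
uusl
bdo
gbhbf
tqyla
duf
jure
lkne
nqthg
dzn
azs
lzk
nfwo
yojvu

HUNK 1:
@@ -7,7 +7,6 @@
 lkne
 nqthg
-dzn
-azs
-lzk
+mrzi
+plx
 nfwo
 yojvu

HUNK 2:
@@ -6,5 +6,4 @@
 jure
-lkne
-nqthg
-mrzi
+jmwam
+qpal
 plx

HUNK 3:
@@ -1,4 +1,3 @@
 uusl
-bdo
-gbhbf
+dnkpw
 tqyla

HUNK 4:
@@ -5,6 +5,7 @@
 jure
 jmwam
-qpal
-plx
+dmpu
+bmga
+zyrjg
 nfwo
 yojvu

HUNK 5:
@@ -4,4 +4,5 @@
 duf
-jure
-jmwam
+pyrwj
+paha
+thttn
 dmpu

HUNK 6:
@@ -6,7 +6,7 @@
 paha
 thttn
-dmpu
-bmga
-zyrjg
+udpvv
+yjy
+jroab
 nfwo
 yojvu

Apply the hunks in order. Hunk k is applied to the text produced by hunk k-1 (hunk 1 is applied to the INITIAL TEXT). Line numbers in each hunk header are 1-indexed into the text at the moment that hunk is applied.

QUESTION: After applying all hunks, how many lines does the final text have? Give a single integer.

Hunk 1: at line 7 remove [dzn,azs,lzk] add [mrzi,plx] -> 12 lines: uusl bdo gbhbf tqyla duf jure lkne nqthg mrzi plx nfwo yojvu
Hunk 2: at line 6 remove [lkne,nqthg,mrzi] add [jmwam,qpal] -> 11 lines: uusl bdo gbhbf tqyla duf jure jmwam qpal plx nfwo yojvu
Hunk 3: at line 1 remove [bdo,gbhbf] add [dnkpw] -> 10 lines: uusl dnkpw tqyla duf jure jmwam qpal plx nfwo yojvu
Hunk 4: at line 5 remove [qpal,plx] add [dmpu,bmga,zyrjg] -> 11 lines: uusl dnkpw tqyla duf jure jmwam dmpu bmga zyrjg nfwo yojvu
Hunk 5: at line 4 remove [jure,jmwam] add [pyrwj,paha,thttn] -> 12 lines: uusl dnkpw tqyla duf pyrwj paha thttn dmpu bmga zyrjg nfwo yojvu
Hunk 6: at line 6 remove [dmpu,bmga,zyrjg] add [udpvv,yjy,jroab] -> 12 lines: uusl dnkpw tqyla duf pyrwj paha thttn udpvv yjy jroab nfwo yojvu
Final line count: 12

Answer: 12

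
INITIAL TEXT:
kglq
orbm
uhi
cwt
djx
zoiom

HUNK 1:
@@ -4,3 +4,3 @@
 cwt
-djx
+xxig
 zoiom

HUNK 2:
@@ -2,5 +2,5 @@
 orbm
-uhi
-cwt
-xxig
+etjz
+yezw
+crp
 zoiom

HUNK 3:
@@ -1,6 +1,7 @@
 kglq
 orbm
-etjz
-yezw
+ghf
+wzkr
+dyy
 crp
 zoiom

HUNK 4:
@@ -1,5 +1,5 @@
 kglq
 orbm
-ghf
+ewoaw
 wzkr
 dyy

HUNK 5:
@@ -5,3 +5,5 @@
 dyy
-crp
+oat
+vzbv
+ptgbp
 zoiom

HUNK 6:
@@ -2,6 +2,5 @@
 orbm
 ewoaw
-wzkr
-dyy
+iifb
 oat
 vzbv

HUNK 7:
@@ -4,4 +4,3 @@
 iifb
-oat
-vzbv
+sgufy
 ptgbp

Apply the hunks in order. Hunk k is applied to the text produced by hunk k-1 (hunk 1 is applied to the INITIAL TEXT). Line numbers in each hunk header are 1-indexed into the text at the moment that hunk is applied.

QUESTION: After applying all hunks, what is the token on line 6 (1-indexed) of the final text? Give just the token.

Answer: ptgbp

Derivation:
Hunk 1: at line 4 remove [djx] add [xxig] -> 6 lines: kglq orbm uhi cwt xxig zoiom
Hunk 2: at line 2 remove [uhi,cwt,xxig] add [etjz,yezw,crp] -> 6 lines: kglq orbm etjz yezw crp zoiom
Hunk 3: at line 1 remove [etjz,yezw] add [ghf,wzkr,dyy] -> 7 lines: kglq orbm ghf wzkr dyy crp zoiom
Hunk 4: at line 1 remove [ghf] add [ewoaw] -> 7 lines: kglq orbm ewoaw wzkr dyy crp zoiom
Hunk 5: at line 5 remove [crp] add [oat,vzbv,ptgbp] -> 9 lines: kglq orbm ewoaw wzkr dyy oat vzbv ptgbp zoiom
Hunk 6: at line 2 remove [wzkr,dyy] add [iifb] -> 8 lines: kglq orbm ewoaw iifb oat vzbv ptgbp zoiom
Hunk 7: at line 4 remove [oat,vzbv] add [sgufy] -> 7 lines: kglq orbm ewoaw iifb sgufy ptgbp zoiom
Final line 6: ptgbp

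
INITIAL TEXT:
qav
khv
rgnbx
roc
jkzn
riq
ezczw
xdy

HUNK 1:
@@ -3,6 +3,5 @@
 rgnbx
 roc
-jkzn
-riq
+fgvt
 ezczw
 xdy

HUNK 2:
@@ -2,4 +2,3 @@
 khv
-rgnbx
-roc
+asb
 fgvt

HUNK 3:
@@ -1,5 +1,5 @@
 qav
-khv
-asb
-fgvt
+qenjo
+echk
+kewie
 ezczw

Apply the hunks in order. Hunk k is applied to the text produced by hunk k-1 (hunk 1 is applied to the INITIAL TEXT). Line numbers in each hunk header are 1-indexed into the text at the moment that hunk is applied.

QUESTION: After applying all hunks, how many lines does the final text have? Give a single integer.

Answer: 6

Derivation:
Hunk 1: at line 3 remove [jkzn,riq] add [fgvt] -> 7 lines: qav khv rgnbx roc fgvt ezczw xdy
Hunk 2: at line 2 remove [rgnbx,roc] add [asb] -> 6 lines: qav khv asb fgvt ezczw xdy
Hunk 3: at line 1 remove [khv,asb,fgvt] add [qenjo,echk,kewie] -> 6 lines: qav qenjo echk kewie ezczw xdy
Final line count: 6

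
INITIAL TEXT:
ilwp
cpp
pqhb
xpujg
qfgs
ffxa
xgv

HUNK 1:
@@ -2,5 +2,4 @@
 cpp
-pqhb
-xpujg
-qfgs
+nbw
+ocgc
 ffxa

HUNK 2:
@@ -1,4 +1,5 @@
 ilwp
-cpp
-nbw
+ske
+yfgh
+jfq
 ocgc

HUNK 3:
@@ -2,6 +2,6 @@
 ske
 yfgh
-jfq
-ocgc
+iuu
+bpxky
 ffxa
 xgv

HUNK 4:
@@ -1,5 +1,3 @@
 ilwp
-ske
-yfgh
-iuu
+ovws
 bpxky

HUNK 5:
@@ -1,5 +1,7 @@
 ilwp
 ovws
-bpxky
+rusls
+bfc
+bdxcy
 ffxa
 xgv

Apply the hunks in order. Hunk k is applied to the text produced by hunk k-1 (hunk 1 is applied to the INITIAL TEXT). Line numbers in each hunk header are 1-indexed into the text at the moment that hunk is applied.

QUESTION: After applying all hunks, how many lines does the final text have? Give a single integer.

Hunk 1: at line 2 remove [pqhb,xpujg,qfgs] add [nbw,ocgc] -> 6 lines: ilwp cpp nbw ocgc ffxa xgv
Hunk 2: at line 1 remove [cpp,nbw] add [ske,yfgh,jfq] -> 7 lines: ilwp ske yfgh jfq ocgc ffxa xgv
Hunk 3: at line 2 remove [jfq,ocgc] add [iuu,bpxky] -> 7 lines: ilwp ske yfgh iuu bpxky ffxa xgv
Hunk 4: at line 1 remove [ske,yfgh,iuu] add [ovws] -> 5 lines: ilwp ovws bpxky ffxa xgv
Hunk 5: at line 1 remove [bpxky] add [rusls,bfc,bdxcy] -> 7 lines: ilwp ovws rusls bfc bdxcy ffxa xgv
Final line count: 7

Answer: 7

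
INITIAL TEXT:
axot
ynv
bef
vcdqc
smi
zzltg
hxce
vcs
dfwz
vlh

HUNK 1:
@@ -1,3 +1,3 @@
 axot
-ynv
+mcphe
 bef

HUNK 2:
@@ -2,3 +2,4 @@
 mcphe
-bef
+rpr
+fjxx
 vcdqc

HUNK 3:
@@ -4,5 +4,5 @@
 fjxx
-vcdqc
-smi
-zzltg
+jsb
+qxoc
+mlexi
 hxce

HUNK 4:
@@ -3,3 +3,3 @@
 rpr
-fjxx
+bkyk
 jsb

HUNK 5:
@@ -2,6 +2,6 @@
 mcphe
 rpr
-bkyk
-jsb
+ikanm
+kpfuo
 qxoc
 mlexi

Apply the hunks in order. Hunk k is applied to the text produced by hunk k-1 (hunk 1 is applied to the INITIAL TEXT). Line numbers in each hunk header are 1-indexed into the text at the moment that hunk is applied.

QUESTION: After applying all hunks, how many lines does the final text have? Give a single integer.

Answer: 11

Derivation:
Hunk 1: at line 1 remove [ynv] add [mcphe] -> 10 lines: axot mcphe bef vcdqc smi zzltg hxce vcs dfwz vlh
Hunk 2: at line 2 remove [bef] add [rpr,fjxx] -> 11 lines: axot mcphe rpr fjxx vcdqc smi zzltg hxce vcs dfwz vlh
Hunk 3: at line 4 remove [vcdqc,smi,zzltg] add [jsb,qxoc,mlexi] -> 11 lines: axot mcphe rpr fjxx jsb qxoc mlexi hxce vcs dfwz vlh
Hunk 4: at line 3 remove [fjxx] add [bkyk] -> 11 lines: axot mcphe rpr bkyk jsb qxoc mlexi hxce vcs dfwz vlh
Hunk 5: at line 2 remove [bkyk,jsb] add [ikanm,kpfuo] -> 11 lines: axot mcphe rpr ikanm kpfuo qxoc mlexi hxce vcs dfwz vlh
Final line count: 11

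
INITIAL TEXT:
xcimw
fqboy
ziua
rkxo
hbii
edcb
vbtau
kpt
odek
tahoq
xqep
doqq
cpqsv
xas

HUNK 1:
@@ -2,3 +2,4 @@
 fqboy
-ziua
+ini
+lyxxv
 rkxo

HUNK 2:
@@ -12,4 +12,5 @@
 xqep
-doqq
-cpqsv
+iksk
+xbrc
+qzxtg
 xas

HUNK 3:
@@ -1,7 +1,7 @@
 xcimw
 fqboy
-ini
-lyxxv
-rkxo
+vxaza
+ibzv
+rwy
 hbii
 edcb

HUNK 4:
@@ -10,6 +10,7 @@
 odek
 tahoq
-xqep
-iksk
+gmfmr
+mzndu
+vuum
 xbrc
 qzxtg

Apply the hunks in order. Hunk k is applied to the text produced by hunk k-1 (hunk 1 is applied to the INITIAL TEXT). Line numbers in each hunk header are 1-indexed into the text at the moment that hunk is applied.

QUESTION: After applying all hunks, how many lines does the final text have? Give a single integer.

Answer: 17

Derivation:
Hunk 1: at line 2 remove [ziua] add [ini,lyxxv] -> 15 lines: xcimw fqboy ini lyxxv rkxo hbii edcb vbtau kpt odek tahoq xqep doqq cpqsv xas
Hunk 2: at line 12 remove [doqq,cpqsv] add [iksk,xbrc,qzxtg] -> 16 lines: xcimw fqboy ini lyxxv rkxo hbii edcb vbtau kpt odek tahoq xqep iksk xbrc qzxtg xas
Hunk 3: at line 1 remove [ini,lyxxv,rkxo] add [vxaza,ibzv,rwy] -> 16 lines: xcimw fqboy vxaza ibzv rwy hbii edcb vbtau kpt odek tahoq xqep iksk xbrc qzxtg xas
Hunk 4: at line 10 remove [xqep,iksk] add [gmfmr,mzndu,vuum] -> 17 lines: xcimw fqboy vxaza ibzv rwy hbii edcb vbtau kpt odek tahoq gmfmr mzndu vuum xbrc qzxtg xas
Final line count: 17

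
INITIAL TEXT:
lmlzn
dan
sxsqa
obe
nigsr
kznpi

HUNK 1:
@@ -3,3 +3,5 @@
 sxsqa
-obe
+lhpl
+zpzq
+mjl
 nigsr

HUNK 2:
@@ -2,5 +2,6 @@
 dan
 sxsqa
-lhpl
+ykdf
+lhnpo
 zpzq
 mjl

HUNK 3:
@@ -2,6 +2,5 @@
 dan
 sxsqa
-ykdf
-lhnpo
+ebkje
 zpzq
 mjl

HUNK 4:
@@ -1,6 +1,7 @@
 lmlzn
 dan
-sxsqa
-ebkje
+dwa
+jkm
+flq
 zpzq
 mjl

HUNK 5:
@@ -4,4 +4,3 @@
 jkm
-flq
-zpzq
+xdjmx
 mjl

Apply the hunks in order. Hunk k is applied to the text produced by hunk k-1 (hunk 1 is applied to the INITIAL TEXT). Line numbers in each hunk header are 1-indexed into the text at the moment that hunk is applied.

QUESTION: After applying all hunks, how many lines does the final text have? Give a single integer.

Hunk 1: at line 3 remove [obe] add [lhpl,zpzq,mjl] -> 8 lines: lmlzn dan sxsqa lhpl zpzq mjl nigsr kznpi
Hunk 2: at line 2 remove [lhpl] add [ykdf,lhnpo] -> 9 lines: lmlzn dan sxsqa ykdf lhnpo zpzq mjl nigsr kznpi
Hunk 3: at line 2 remove [ykdf,lhnpo] add [ebkje] -> 8 lines: lmlzn dan sxsqa ebkje zpzq mjl nigsr kznpi
Hunk 4: at line 1 remove [sxsqa,ebkje] add [dwa,jkm,flq] -> 9 lines: lmlzn dan dwa jkm flq zpzq mjl nigsr kznpi
Hunk 5: at line 4 remove [flq,zpzq] add [xdjmx] -> 8 lines: lmlzn dan dwa jkm xdjmx mjl nigsr kznpi
Final line count: 8

Answer: 8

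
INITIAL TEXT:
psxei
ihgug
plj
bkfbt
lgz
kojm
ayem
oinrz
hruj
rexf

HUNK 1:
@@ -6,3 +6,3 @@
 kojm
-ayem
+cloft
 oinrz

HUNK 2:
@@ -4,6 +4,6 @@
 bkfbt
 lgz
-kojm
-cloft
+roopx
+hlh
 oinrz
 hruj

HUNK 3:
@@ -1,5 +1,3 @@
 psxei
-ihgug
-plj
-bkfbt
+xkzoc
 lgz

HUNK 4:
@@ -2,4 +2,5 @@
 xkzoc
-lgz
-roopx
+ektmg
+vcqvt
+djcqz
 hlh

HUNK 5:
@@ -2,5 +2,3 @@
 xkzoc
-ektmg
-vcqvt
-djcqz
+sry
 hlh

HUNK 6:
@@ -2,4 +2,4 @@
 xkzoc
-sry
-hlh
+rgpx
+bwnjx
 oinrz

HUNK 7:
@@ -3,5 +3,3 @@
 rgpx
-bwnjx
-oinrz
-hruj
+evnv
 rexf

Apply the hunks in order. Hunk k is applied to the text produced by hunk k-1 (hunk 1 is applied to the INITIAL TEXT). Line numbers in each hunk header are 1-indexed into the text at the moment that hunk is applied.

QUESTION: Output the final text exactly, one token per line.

Answer: psxei
xkzoc
rgpx
evnv
rexf

Derivation:
Hunk 1: at line 6 remove [ayem] add [cloft] -> 10 lines: psxei ihgug plj bkfbt lgz kojm cloft oinrz hruj rexf
Hunk 2: at line 4 remove [kojm,cloft] add [roopx,hlh] -> 10 lines: psxei ihgug plj bkfbt lgz roopx hlh oinrz hruj rexf
Hunk 3: at line 1 remove [ihgug,plj,bkfbt] add [xkzoc] -> 8 lines: psxei xkzoc lgz roopx hlh oinrz hruj rexf
Hunk 4: at line 2 remove [lgz,roopx] add [ektmg,vcqvt,djcqz] -> 9 lines: psxei xkzoc ektmg vcqvt djcqz hlh oinrz hruj rexf
Hunk 5: at line 2 remove [ektmg,vcqvt,djcqz] add [sry] -> 7 lines: psxei xkzoc sry hlh oinrz hruj rexf
Hunk 6: at line 2 remove [sry,hlh] add [rgpx,bwnjx] -> 7 lines: psxei xkzoc rgpx bwnjx oinrz hruj rexf
Hunk 7: at line 3 remove [bwnjx,oinrz,hruj] add [evnv] -> 5 lines: psxei xkzoc rgpx evnv rexf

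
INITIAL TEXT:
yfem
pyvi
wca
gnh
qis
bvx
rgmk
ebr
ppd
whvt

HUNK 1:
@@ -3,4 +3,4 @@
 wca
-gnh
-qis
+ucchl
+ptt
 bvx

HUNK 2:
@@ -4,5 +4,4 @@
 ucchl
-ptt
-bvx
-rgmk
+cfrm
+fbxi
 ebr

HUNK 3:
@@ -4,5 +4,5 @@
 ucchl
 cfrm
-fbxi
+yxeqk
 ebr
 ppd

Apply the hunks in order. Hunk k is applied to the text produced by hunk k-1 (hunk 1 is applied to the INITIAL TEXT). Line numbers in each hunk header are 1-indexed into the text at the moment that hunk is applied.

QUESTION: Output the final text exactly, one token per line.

Answer: yfem
pyvi
wca
ucchl
cfrm
yxeqk
ebr
ppd
whvt

Derivation:
Hunk 1: at line 3 remove [gnh,qis] add [ucchl,ptt] -> 10 lines: yfem pyvi wca ucchl ptt bvx rgmk ebr ppd whvt
Hunk 2: at line 4 remove [ptt,bvx,rgmk] add [cfrm,fbxi] -> 9 lines: yfem pyvi wca ucchl cfrm fbxi ebr ppd whvt
Hunk 3: at line 4 remove [fbxi] add [yxeqk] -> 9 lines: yfem pyvi wca ucchl cfrm yxeqk ebr ppd whvt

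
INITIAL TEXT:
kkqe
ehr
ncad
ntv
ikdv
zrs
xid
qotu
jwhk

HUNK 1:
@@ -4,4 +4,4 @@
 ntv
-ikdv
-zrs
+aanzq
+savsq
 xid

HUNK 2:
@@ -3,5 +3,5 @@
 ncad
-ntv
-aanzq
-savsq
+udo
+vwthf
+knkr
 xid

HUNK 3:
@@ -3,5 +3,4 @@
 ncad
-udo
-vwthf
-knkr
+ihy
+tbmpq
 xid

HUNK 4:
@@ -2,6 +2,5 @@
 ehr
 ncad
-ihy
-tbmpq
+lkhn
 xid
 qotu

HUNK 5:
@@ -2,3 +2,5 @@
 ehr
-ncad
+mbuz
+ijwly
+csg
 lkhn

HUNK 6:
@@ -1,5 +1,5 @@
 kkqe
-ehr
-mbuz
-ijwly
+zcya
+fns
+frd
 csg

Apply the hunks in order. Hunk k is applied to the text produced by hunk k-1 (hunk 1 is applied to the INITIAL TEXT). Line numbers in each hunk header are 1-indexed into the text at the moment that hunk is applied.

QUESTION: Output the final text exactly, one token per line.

Hunk 1: at line 4 remove [ikdv,zrs] add [aanzq,savsq] -> 9 lines: kkqe ehr ncad ntv aanzq savsq xid qotu jwhk
Hunk 2: at line 3 remove [ntv,aanzq,savsq] add [udo,vwthf,knkr] -> 9 lines: kkqe ehr ncad udo vwthf knkr xid qotu jwhk
Hunk 3: at line 3 remove [udo,vwthf,knkr] add [ihy,tbmpq] -> 8 lines: kkqe ehr ncad ihy tbmpq xid qotu jwhk
Hunk 4: at line 2 remove [ihy,tbmpq] add [lkhn] -> 7 lines: kkqe ehr ncad lkhn xid qotu jwhk
Hunk 5: at line 2 remove [ncad] add [mbuz,ijwly,csg] -> 9 lines: kkqe ehr mbuz ijwly csg lkhn xid qotu jwhk
Hunk 6: at line 1 remove [ehr,mbuz,ijwly] add [zcya,fns,frd] -> 9 lines: kkqe zcya fns frd csg lkhn xid qotu jwhk

Answer: kkqe
zcya
fns
frd
csg
lkhn
xid
qotu
jwhk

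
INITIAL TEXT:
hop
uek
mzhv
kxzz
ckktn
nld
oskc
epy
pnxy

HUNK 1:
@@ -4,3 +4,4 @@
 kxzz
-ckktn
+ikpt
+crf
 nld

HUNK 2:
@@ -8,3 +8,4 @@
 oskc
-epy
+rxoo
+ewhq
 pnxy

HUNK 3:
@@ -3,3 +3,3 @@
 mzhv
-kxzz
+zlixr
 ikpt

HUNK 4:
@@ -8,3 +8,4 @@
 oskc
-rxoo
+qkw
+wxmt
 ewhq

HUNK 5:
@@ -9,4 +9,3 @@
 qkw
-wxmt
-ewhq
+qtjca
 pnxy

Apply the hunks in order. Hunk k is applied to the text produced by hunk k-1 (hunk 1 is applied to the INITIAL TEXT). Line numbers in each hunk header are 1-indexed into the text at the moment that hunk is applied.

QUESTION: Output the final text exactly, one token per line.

Answer: hop
uek
mzhv
zlixr
ikpt
crf
nld
oskc
qkw
qtjca
pnxy

Derivation:
Hunk 1: at line 4 remove [ckktn] add [ikpt,crf] -> 10 lines: hop uek mzhv kxzz ikpt crf nld oskc epy pnxy
Hunk 2: at line 8 remove [epy] add [rxoo,ewhq] -> 11 lines: hop uek mzhv kxzz ikpt crf nld oskc rxoo ewhq pnxy
Hunk 3: at line 3 remove [kxzz] add [zlixr] -> 11 lines: hop uek mzhv zlixr ikpt crf nld oskc rxoo ewhq pnxy
Hunk 4: at line 8 remove [rxoo] add [qkw,wxmt] -> 12 lines: hop uek mzhv zlixr ikpt crf nld oskc qkw wxmt ewhq pnxy
Hunk 5: at line 9 remove [wxmt,ewhq] add [qtjca] -> 11 lines: hop uek mzhv zlixr ikpt crf nld oskc qkw qtjca pnxy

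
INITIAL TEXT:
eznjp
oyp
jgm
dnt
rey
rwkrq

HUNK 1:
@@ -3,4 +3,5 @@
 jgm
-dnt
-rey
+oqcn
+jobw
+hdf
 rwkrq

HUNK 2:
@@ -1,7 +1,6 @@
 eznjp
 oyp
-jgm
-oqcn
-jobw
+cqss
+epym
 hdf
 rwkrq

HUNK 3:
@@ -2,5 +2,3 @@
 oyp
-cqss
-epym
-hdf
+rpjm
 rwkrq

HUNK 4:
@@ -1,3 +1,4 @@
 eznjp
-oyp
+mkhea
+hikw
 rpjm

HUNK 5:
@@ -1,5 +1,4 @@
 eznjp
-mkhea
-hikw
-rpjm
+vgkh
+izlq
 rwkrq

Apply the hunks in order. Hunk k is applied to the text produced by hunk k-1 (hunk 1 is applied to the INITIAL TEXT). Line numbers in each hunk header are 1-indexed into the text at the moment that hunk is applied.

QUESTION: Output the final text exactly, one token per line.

Hunk 1: at line 3 remove [dnt,rey] add [oqcn,jobw,hdf] -> 7 lines: eznjp oyp jgm oqcn jobw hdf rwkrq
Hunk 2: at line 1 remove [jgm,oqcn,jobw] add [cqss,epym] -> 6 lines: eznjp oyp cqss epym hdf rwkrq
Hunk 3: at line 2 remove [cqss,epym,hdf] add [rpjm] -> 4 lines: eznjp oyp rpjm rwkrq
Hunk 4: at line 1 remove [oyp] add [mkhea,hikw] -> 5 lines: eznjp mkhea hikw rpjm rwkrq
Hunk 5: at line 1 remove [mkhea,hikw,rpjm] add [vgkh,izlq] -> 4 lines: eznjp vgkh izlq rwkrq

Answer: eznjp
vgkh
izlq
rwkrq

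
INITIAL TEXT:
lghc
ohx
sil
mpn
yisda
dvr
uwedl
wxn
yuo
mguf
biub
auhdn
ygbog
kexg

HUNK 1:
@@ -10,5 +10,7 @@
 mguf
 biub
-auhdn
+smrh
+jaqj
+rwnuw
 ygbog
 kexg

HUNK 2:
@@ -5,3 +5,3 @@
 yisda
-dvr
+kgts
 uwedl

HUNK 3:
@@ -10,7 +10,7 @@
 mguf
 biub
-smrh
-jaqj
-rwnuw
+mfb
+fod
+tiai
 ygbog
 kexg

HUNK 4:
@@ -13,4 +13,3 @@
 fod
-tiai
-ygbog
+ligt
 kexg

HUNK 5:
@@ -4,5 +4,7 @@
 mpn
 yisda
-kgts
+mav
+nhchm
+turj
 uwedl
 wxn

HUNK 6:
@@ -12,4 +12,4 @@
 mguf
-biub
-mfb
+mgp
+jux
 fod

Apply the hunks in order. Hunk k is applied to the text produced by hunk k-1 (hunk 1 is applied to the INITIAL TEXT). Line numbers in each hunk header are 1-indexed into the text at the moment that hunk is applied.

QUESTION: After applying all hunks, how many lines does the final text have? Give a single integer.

Answer: 17

Derivation:
Hunk 1: at line 10 remove [auhdn] add [smrh,jaqj,rwnuw] -> 16 lines: lghc ohx sil mpn yisda dvr uwedl wxn yuo mguf biub smrh jaqj rwnuw ygbog kexg
Hunk 2: at line 5 remove [dvr] add [kgts] -> 16 lines: lghc ohx sil mpn yisda kgts uwedl wxn yuo mguf biub smrh jaqj rwnuw ygbog kexg
Hunk 3: at line 10 remove [smrh,jaqj,rwnuw] add [mfb,fod,tiai] -> 16 lines: lghc ohx sil mpn yisda kgts uwedl wxn yuo mguf biub mfb fod tiai ygbog kexg
Hunk 4: at line 13 remove [tiai,ygbog] add [ligt] -> 15 lines: lghc ohx sil mpn yisda kgts uwedl wxn yuo mguf biub mfb fod ligt kexg
Hunk 5: at line 4 remove [kgts] add [mav,nhchm,turj] -> 17 lines: lghc ohx sil mpn yisda mav nhchm turj uwedl wxn yuo mguf biub mfb fod ligt kexg
Hunk 6: at line 12 remove [biub,mfb] add [mgp,jux] -> 17 lines: lghc ohx sil mpn yisda mav nhchm turj uwedl wxn yuo mguf mgp jux fod ligt kexg
Final line count: 17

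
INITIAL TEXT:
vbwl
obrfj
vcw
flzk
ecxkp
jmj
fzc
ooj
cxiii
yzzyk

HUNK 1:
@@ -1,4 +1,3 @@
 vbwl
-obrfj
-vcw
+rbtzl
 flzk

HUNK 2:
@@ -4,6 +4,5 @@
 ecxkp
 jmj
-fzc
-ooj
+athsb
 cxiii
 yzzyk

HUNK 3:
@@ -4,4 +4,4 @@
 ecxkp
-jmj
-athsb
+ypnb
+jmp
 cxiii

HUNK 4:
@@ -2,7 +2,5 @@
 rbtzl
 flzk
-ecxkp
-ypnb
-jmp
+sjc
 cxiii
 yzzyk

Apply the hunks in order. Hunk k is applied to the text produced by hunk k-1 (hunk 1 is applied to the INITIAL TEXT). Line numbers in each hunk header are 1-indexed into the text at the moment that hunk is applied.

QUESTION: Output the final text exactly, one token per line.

Hunk 1: at line 1 remove [obrfj,vcw] add [rbtzl] -> 9 lines: vbwl rbtzl flzk ecxkp jmj fzc ooj cxiii yzzyk
Hunk 2: at line 4 remove [fzc,ooj] add [athsb] -> 8 lines: vbwl rbtzl flzk ecxkp jmj athsb cxiii yzzyk
Hunk 3: at line 4 remove [jmj,athsb] add [ypnb,jmp] -> 8 lines: vbwl rbtzl flzk ecxkp ypnb jmp cxiii yzzyk
Hunk 4: at line 2 remove [ecxkp,ypnb,jmp] add [sjc] -> 6 lines: vbwl rbtzl flzk sjc cxiii yzzyk

Answer: vbwl
rbtzl
flzk
sjc
cxiii
yzzyk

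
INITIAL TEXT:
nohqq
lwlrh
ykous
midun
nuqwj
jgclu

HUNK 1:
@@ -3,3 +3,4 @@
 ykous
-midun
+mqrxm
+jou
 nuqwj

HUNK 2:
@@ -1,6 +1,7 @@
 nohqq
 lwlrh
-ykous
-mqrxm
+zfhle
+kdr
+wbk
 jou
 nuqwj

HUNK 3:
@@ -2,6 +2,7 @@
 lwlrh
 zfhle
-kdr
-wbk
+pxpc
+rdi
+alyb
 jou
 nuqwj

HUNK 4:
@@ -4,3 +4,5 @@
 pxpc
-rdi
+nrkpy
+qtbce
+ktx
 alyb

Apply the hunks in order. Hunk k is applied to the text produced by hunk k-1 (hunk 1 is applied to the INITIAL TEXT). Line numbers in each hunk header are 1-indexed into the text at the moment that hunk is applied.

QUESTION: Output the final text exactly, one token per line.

Answer: nohqq
lwlrh
zfhle
pxpc
nrkpy
qtbce
ktx
alyb
jou
nuqwj
jgclu

Derivation:
Hunk 1: at line 3 remove [midun] add [mqrxm,jou] -> 7 lines: nohqq lwlrh ykous mqrxm jou nuqwj jgclu
Hunk 2: at line 1 remove [ykous,mqrxm] add [zfhle,kdr,wbk] -> 8 lines: nohqq lwlrh zfhle kdr wbk jou nuqwj jgclu
Hunk 3: at line 2 remove [kdr,wbk] add [pxpc,rdi,alyb] -> 9 lines: nohqq lwlrh zfhle pxpc rdi alyb jou nuqwj jgclu
Hunk 4: at line 4 remove [rdi] add [nrkpy,qtbce,ktx] -> 11 lines: nohqq lwlrh zfhle pxpc nrkpy qtbce ktx alyb jou nuqwj jgclu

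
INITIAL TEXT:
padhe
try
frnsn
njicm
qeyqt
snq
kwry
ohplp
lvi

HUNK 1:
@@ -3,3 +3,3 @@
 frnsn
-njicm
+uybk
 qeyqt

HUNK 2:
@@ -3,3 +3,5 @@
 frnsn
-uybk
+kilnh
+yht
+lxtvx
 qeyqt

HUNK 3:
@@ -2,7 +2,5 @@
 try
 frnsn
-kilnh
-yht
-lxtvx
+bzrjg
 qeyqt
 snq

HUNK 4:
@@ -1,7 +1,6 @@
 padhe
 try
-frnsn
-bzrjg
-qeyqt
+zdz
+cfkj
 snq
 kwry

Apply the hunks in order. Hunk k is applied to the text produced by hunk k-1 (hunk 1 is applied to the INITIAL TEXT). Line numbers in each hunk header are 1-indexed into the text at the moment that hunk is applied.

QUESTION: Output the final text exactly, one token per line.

Hunk 1: at line 3 remove [njicm] add [uybk] -> 9 lines: padhe try frnsn uybk qeyqt snq kwry ohplp lvi
Hunk 2: at line 3 remove [uybk] add [kilnh,yht,lxtvx] -> 11 lines: padhe try frnsn kilnh yht lxtvx qeyqt snq kwry ohplp lvi
Hunk 3: at line 2 remove [kilnh,yht,lxtvx] add [bzrjg] -> 9 lines: padhe try frnsn bzrjg qeyqt snq kwry ohplp lvi
Hunk 4: at line 1 remove [frnsn,bzrjg,qeyqt] add [zdz,cfkj] -> 8 lines: padhe try zdz cfkj snq kwry ohplp lvi

Answer: padhe
try
zdz
cfkj
snq
kwry
ohplp
lvi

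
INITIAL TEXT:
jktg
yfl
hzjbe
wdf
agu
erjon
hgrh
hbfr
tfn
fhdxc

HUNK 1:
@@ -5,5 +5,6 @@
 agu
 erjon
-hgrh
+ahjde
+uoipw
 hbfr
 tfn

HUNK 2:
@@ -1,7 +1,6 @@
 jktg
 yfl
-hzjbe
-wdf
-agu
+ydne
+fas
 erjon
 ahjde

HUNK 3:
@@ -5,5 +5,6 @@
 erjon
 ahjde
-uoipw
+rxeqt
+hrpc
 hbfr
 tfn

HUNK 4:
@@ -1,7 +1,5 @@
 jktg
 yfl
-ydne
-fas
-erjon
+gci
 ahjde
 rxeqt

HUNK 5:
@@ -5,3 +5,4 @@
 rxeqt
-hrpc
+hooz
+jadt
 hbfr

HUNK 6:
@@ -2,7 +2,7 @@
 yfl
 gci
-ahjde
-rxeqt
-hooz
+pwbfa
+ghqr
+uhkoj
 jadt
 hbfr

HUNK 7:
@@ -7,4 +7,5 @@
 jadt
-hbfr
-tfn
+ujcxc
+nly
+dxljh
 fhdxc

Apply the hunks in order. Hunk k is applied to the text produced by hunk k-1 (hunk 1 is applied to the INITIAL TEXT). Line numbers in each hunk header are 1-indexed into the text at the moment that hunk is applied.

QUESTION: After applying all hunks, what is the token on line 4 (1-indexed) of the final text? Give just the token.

Answer: pwbfa

Derivation:
Hunk 1: at line 5 remove [hgrh] add [ahjde,uoipw] -> 11 lines: jktg yfl hzjbe wdf agu erjon ahjde uoipw hbfr tfn fhdxc
Hunk 2: at line 1 remove [hzjbe,wdf,agu] add [ydne,fas] -> 10 lines: jktg yfl ydne fas erjon ahjde uoipw hbfr tfn fhdxc
Hunk 3: at line 5 remove [uoipw] add [rxeqt,hrpc] -> 11 lines: jktg yfl ydne fas erjon ahjde rxeqt hrpc hbfr tfn fhdxc
Hunk 4: at line 1 remove [ydne,fas,erjon] add [gci] -> 9 lines: jktg yfl gci ahjde rxeqt hrpc hbfr tfn fhdxc
Hunk 5: at line 5 remove [hrpc] add [hooz,jadt] -> 10 lines: jktg yfl gci ahjde rxeqt hooz jadt hbfr tfn fhdxc
Hunk 6: at line 2 remove [ahjde,rxeqt,hooz] add [pwbfa,ghqr,uhkoj] -> 10 lines: jktg yfl gci pwbfa ghqr uhkoj jadt hbfr tfn fhdxc
Hunk 7: at line 7 remove [hbfr,tfn] add [ujcxc,nly,dxljh] -> 11 lines: jktg yfl gci pwbfa ghqr uhkoj jadt ujcxc nly dxljh fhdxc
Final line 4: pwbfa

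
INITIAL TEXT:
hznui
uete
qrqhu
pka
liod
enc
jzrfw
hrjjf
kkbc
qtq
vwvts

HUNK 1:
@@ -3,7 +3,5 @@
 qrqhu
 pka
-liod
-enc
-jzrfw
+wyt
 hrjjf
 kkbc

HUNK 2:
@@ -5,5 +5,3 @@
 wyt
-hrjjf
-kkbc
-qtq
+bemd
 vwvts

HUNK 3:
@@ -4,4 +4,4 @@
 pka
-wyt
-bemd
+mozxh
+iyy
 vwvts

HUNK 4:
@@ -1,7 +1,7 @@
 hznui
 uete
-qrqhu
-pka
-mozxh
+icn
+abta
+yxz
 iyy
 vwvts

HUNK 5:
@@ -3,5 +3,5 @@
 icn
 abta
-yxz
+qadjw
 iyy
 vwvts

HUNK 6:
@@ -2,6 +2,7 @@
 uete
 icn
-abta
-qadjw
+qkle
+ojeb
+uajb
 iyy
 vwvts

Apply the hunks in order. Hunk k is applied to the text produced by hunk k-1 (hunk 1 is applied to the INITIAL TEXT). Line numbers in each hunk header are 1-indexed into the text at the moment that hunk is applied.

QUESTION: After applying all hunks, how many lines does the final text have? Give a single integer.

Answer: 8

Derivation:
Hunk 1: at line 3 remove [liod,enc,jzrfw] add [wyt] -> 9 lines: hznui uete qrqhu pka wyt hrjjf kkbc qtq vwvts
Hunk 2: at line 5 remove [hrjjf,kkbc,qtq] add [bemd] -> 7 lines: hznui uete qrqhu pka wyt bemd vwvts
Hunk 3: at line 4 remove [wyt,bemd] add [mozxh,iyy] -> 7 lines: hznui uete qrqhu pka mozxh iyy vwvts
Hunk 4: at line 1 remove [qrqhu,pka,mozxh] add [icn,abta,yxz] -> 7 lines: hznui uete icn abta yxz iyy vwvts
Hunk 5: at line 3 remove [yxz] add [qadjw] -> 7 lines: hznui uete icn abta qadjw iyy vwvts
Hunk 6: at line 2 remove [abta,qadjw] add [qkle,ojeb,uajb] -> 8 lines: hznui uete icn qkle ojeb uajb iyy vwvts
Final line count: 8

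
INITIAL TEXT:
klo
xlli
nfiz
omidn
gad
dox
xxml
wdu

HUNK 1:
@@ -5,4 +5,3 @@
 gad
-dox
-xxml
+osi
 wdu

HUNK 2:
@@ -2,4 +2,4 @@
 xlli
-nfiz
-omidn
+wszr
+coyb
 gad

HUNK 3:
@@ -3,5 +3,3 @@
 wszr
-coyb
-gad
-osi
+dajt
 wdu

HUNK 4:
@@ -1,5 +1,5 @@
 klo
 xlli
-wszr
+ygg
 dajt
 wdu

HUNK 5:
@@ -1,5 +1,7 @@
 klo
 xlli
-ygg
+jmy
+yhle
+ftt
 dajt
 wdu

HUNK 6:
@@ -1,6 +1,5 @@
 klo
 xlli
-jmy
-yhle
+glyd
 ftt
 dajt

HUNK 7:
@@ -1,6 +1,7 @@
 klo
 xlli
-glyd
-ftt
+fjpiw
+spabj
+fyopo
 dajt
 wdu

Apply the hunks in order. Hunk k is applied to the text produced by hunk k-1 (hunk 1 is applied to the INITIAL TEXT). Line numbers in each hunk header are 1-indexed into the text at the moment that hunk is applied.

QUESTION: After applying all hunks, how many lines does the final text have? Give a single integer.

Hunk 1: at line 5 remove [dox,xxml] add [osi] -> 7 lines: klo xlli nfiz omidn gad osi wdu
Hunk 2: at line 2 remove [nfiz,omidn] add [wszr,coyb] -> 7 lines: klo xlli wszr coyb gad osi wdu
Hunk 3: at line 3 remove [coyb,gad,osi] add [dajt] -> 5 lines: klo xlli wszr dajt wdu
Hunk 4: at line 1 remove [wszr] add [ygg] -> 5 lines: klo xlli ygg dajt wdu
Hunk 5: at line 1 remove [ygg] add [jmy,yhle,ftt] -> 7 lines: klo xlli jmy yhle ftt dajt wdu
Hunk 6: at line 1 remove [jmy,yhle] add [glyd] -> 6 lines: klo xlli glyd ftt dajt wdu
Hunk 7: at line 1 remove [glyd,ftt] add [fjpiw,spabj,fyopo] -> 7 lines: klo xlli fjpiw spabj fyopo dajt wdu
Final line count: 7

Answer: 7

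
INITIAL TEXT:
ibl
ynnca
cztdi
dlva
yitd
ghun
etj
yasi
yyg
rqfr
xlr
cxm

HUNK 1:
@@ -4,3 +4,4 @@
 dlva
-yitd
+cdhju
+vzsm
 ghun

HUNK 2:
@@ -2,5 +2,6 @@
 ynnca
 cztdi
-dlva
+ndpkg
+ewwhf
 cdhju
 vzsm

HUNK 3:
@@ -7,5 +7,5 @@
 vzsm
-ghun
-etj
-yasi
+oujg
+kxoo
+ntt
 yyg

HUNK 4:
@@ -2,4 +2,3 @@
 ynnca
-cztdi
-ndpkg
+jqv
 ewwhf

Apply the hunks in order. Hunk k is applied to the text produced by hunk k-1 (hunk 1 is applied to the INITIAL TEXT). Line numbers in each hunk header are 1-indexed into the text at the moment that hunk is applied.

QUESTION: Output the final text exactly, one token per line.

Hunk 1: at line 4 remove [yitd] add [cdhju,vzsm] -> 13 lines: ibl ynnca cztdi dlva cdhju vzsm ghun etj yasi yyg rqfr xlr cxm
Hunk 2: at line 2 remove [dlva] add [ndpkg,ewwhf] -> 14 lines: ibl ynnca cztdi ndpkg ewwhf cdhju vzsm ghun etj yasi yyg rqfr xlr cxm
Hunk 3: at line 7 remove [ghun,etj,yasi] add [oujg,kxoo,ntt] -> 14 lines: ibl ynnca cztdi ndpkg ewwhf cdhju vzsm oujg kxoo ntt yyg rqfr xlr cxm
Hunk 4: at line 2 remove [cztdi,ndpkg] add [jqv] -> 13 lines: ibl ynnca jqv ewwhf cdhju vzsm oujg kxoo ntt yyg rqfr xlr cxm

Answer: ibl
ynnca
jqv
ewwhf
cdhju
vzsm
oujg
kxoo
ntt
yyg
rqfr
xlr
cxm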